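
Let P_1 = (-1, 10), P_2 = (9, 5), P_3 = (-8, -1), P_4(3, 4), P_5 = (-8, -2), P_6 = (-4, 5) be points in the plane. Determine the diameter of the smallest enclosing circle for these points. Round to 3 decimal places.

A smallest enclosing disk is always determined by at most three of the input points on its boundary.
The farthest pair is P_2–P_5 with squared distance 338. The circle on this segment as diameter has centre (0.5, 1.5) and r² = 338/4 = 84.5.
Check P_1: distance² to centre = 74.5 ≤ 84.5, so it lies inside.
All remaining points lie in this disk, and no smaller disk contains both endpoints, so this is the minimum enclosing circle.
Diameter = 2r = 2√(84.5) ≈ 18.385.

18.385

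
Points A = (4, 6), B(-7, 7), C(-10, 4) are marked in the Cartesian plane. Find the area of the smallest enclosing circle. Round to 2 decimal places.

Side lengths²: AB² = 122, AC² = 200, BC² = 18.
Since AC² = 200 ≥ 122 + 18 = 140, the angle opposite AC is not acute, so the smallest enclosing circle has AC as diameter.
Centre = midpoint of AC = (-3, 5), r² = 200/4 = 50.
Area = π·r² = π·50 ≈ 157.08.

157.08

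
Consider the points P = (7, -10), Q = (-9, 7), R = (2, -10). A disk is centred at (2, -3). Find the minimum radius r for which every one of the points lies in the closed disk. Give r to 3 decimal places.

14.866

The required radius is the distance from (2, -3) to the farthest point.
Squared distances: 74, 221, 49.
Maximum is 221, attained at Q.
r = √221 ≈ 14.866.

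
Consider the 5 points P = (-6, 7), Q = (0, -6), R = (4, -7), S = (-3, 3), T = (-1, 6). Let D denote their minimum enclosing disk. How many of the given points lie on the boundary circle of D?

The minimum enclosing circle of a finite set is fixed by two of the points (as a diameter) or three (as a circumcircle).
The farthest pair is P–R with squared distance 296. The circle on this segment as diameter has centre (-1, 0) and r² = 296/4 = 74.
Check Q: distance² to centre = 37 ≤ 74, so it lies inside.
All remaining points lie in this disk, and no smaller disk contains both endpoints, so this is the minimum enclosing circle.
The points at distance exactly r from the centre are P, R — 2 points.

2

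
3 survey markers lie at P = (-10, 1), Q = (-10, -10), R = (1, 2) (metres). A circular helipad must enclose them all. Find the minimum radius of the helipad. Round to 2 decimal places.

Side lengths²: PQ² = 121, PR² = 122, QR² = 265.
Since QR² = 265 ≥ 122 + 121 = 243, the angle opposite QR is not acute, so the smallest enclosing circle has QR as diameter.
Centre = midpoint of QR = (-4.5, -4), r² = 265/4 = 66.25.
r = √(66.25) ≈ 8.14.

8.14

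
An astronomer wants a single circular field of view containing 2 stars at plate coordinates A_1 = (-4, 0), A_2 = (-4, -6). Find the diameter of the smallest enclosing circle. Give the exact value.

The smallest circle enclosing two points has them as diameter endpoints.
Centre = midpoint = (-4, -3); r² = |A_1A_2|²/4 = 36/4 = 9.
Diameter = 2r = 2√9 = 6.

6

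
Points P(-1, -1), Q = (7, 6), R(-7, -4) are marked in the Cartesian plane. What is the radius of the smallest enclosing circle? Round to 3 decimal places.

8.602

Side lengths²: PQ² = 113, PR² = 45, QR² = 296.
Since QR² = 296 ≥ 113 + 45 = 158, the angle opposite QR is not acute, so the smallest enclosing circle has QR as diameter.
Centre = midpoint of QR = (0, 1), r² = 296/4 = 74.
r = √74 ≈ 8.602.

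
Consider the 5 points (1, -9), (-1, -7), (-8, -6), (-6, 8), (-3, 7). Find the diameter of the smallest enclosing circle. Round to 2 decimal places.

18.38

The farthest pair is (1, -9)–(-6, 8) with squared distance 338. The circle on this segment as diameter has centre (-2.5, -0.5) and r² = 338/4 = 84.5.
Check (-1, -7): distance² to centre = 44.5 ≤ 84.5, so it lies inside.
All remaining points lie in this disk, and no smaller disk contains both endpoints, so this is the minimum enclosing circle.
Diameter = 2r = 2√(84.5) ≈ 18.38.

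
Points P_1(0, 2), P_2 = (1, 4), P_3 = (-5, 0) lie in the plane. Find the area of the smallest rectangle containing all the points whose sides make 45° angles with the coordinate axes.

15

In coordinates u = x + y, v = x − y the rectangle is axis-aligned; the map (x,y)→(u,v) scales areas by 2.
u-values: 2, 5, -5; range = 5 − (-5) = 10.
v-values: -2, -3, -5; range = -2 − (-5) = 3.
Area = (10 × 3) / 2 = 15.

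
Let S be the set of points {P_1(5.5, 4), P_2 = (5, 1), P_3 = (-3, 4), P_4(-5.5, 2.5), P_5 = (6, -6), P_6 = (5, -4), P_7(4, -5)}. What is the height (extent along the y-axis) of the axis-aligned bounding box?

max y = 4, min y = -6, so height = 10.

10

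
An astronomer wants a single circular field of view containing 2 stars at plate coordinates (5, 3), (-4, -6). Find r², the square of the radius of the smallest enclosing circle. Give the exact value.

40.5

The smallest circle enclosing two points has them as diameter endpoints.
Centre = midpoint = (0.5, -1.5); r² = |(5, 3)−(-4, -6)|²/4 = 162/4 = 40.5.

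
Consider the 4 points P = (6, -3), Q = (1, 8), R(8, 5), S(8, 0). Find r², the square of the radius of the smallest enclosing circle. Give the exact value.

By Welzl's lemma the MEC is supported by two points (diametrically opposite) or three points (on a circumcircle).
The farthest pair is P–Q with squared distance 146. The circle on this segment as diameter has centre (3.5, 2.5) and r² = 146/4 = 36.5.
Check R: distance² to centre = 26.5 ≤ 36.5, so it lies inside.
All remaining points lie in this disk, and no smaller disk contains both endpoints, so this is the minimum enclosing circle.

36.5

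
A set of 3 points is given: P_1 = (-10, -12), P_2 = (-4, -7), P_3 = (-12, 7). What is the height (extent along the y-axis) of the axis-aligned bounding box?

19

max y = 7, min y = -12, so height = 19.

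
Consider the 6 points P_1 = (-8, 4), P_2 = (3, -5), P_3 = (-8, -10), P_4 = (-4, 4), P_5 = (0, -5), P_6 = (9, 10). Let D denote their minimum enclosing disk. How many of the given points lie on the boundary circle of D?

2

By Welzl's lemma the MEC is supported by two points (diametrically opposite) or three points (on a circumcircle).
The farthest pair is P_3–P_6 with squared distance 689. The circle on this segment as diameter has centre (0.5, 0) and r² = 689/4 = 172.25.
Check P_1: distance² to centre = 88.25 ≤ 172.25, so it lies inside.
All remaining points lie in this disk, and no smaller disk contains both endpoints, so this is the minimum enclosing circle.
The points at distance exactly r from the centre are P_3, P_6 — 2 points.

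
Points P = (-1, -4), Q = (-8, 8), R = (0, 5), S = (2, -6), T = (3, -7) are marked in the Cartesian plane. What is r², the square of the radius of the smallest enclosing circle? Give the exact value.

The minimum enclosing circle of a finite set is fixed by two of the points (as a diameter) or three (as a circumcircle).
The farthest pair is Q–T with squared distance 346. The circle on this segment as diameter has centre (-2.5, 0.5) and r² = 346/4 = 86.5.
Check P: distance² to centre = 22.5 ≤ 86.5, so it lies inside.
All remaining points lie in this disk, and no smaller disk contains both endpoints, so this is the minimum enclosing circle.

86.5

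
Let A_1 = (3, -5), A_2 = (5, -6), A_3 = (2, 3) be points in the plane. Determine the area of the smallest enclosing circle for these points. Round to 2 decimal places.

Side lengths²: A_1A_2² = 5, A_1A_3² = 65, A_2A_3² = 90.
Since A_2A_3² = 90 ≥ 65 + 5 = 70, the angle opposite A_2A_3 is not acute, so the smallest enclosing circle has A_2A_3 as diameter.
Centre = midpoint of A_2A_3 = (3.5, -1.5), r² = 90/4 = 22.5.
Area = π·r² = π·22.5 ≈ 70.69.

70.69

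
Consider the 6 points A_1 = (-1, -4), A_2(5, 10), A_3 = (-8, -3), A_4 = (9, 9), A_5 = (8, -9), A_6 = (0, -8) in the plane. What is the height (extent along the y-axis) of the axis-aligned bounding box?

19

max y = 10, min y = -9, so height = 19.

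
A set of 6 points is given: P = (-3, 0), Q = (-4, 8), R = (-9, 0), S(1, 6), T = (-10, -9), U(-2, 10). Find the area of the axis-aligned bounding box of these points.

209

x ranges over [-10, 1], width 11.
y ranges over [-9, 10], height 19.
Area = 11 × 19 = 209.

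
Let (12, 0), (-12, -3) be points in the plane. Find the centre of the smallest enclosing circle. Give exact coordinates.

(0, -1.5)

The smallest circle enclosing two points has them as diameter endpoints.
Centre = midpoint = (0, -1.5); r² = |(12, 0)−(-12, -3)|²/4 = 585/4 = 146.25.
Centre = (0, -1.5).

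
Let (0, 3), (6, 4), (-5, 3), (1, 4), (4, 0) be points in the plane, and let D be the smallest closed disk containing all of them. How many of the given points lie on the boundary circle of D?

A smallest enclosing disk is always determined by at most three of the input points on its boundary.
The farthest pair is (6, 4)–(-5, 3) with squared distance 122. The circle on this segment as diameter has centre (0.5, 3.5) and r² = 122/4 = 30.5.
Check (0, 3): distance² to centre = 0.5 ≤ 30.5, so it lies inside.
All remaining points lie in this disk, and no smaller disk contains both endpoints, so this is the minimum enclosing circle.
The points at distance exactly r from the centre are (6, 4), (-5, 3) — 2 points.

2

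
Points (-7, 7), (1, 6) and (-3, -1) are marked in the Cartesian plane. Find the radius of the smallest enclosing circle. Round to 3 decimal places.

Call the three points A, B, C in the order given.
Side lengths²: AB² = 65, AC² = 80, BC² = 65.
Since AC² = 80 < 65 + 65 = 130, the triangle is acute, so the smallest enclosing circle is the circumcircle.
Circumcentre = (-10/3, 23/6), r² = 845/36.
r = √(845/36) ≈ 4.845.

4.845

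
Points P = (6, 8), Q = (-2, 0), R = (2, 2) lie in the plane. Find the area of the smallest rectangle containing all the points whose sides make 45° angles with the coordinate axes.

16

In coordinates u = x + y, v = x − y the rectangle is axis-aligned; the map (x,y)→(u,v) scales areas by 2.
u-values: 14, -2, 4; range = 14 − (-2) = 16.
v-values: -2, -2, 0; range = 0 − (-2) = 2.
Area = (16 × 2) / 2 = 16.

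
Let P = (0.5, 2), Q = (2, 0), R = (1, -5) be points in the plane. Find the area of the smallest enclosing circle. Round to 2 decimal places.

38.68

Side lengths²: PQ² = 6.25, PR² = 49.25, QR² = 26.
Since PR² = 49.25 ≥ 26 + 6.25 = 32.25, the angle opposite PR is not acute, so the smallest enclosing circle has PR as diameter.
Centre = midpoint of PR = (0.75, -1.5), r² = 49.25/4 = 12.3125.
Area = π·r² = π·12.3125 ≈ 38.68.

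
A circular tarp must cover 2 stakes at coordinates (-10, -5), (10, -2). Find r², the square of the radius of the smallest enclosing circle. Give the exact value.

The smallest circle enclosing two points has them as diameter endpoints.
Centre = midpoint = (0, -3.5); r² = |(-10, -5)−(10, -2)|²/4 = 409/4 = 102.25.

102.25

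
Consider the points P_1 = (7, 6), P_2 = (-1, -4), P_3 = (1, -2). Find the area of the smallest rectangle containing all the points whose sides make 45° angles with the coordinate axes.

In coordinates u = x + y, v = x − y the rectangle is axis-aligned; the map (x,y)→(u,v) scales areas by 2.
u-values: 13, -5, -1; range = 13 − (-5) = 18.
v-values: 1, 3, 3; range = 3 − 1 = 2.
Area = (18 × 2) / 2 = 18.

18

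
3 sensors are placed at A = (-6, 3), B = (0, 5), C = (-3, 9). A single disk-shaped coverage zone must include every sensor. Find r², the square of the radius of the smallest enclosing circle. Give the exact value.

Side lengths²: AB² = 40, AC² = 45, BC² = 25.
Since AC² = 45 < 40 + 25 = 65, the triangle is acute, so the smallest enclosing circle is the circumcircle.
Circumcentre = (-3.5, 5.5), r² = 12.5.

12.5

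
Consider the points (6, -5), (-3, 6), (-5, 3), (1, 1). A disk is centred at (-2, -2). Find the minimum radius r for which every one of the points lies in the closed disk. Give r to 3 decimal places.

The required radius is the distance from (-2, -2) to the farthest point.
Squared distances: 73, 65, 34, 18.
Maximum is 73, attained at (6, -5).
r = √73 ≈ 8.544.

8.544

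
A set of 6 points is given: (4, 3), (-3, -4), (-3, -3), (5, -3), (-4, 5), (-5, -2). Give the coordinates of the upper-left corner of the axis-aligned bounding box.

x-range [-5, 5], y-range [-4, 5].
The upper-left corner is (-5, 5).

(-5, 5)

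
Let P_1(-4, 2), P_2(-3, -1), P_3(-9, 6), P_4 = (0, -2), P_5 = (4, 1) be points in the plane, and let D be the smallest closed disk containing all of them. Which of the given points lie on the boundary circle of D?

P_3, P_5

By Welzl's lemma the MEC is supported by two points (diametrically opposite) or three points (on a circumcircle).
The farthest pair is P_3–P_5 with squared distance 194. The circle on this segment as diameter has centre (-2.5, 3.5) and r² = 194/4 = 48.5.
Check P_1: distance² to centre = 4.5 ≤ 48.5, so it lies inside.
All remaining points lie in this disk, and no smaller disk contains both endpoints, so this is the minimum enclosing circle.
The points at distance exactly r from the centre are P_3, P_5 — 2 points.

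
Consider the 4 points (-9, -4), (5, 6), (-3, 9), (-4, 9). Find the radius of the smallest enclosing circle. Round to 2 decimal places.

A smallest enclosing disk is always determined by at most three of the input points on its boundary.
The farthest pair is (-9, -4)–(5, 6) with squared distance 296. The circle on this segment as diameter has centre (-2, 1) and r² = 296/4 = 74.
Check (-3, 9): distance² to centre = 65 ≤ 74, so it lies inside.
All remaining points lie in this disk, and no smaller disk contains both endpoints, so this is the minimum enclosing circle.
r = √74 ≈ 8.60.

8.60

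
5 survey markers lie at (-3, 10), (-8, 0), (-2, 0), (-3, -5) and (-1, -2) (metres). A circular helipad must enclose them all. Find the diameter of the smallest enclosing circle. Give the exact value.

15

A smallest enclosing disk is always determined by at most three of the input points on its boundary.
The farthest pair is (-3, 10)–(-3, -5) with squared distance 225. The circle on this segment as diameter has centre (-3, 2.5) and r² = 225/4 = 56.25.
Check (-8, 0): distance² to centre = 31.25 ≤ 56.25, so it lies inside.
All remaining points lie in this disk, and no smaller disk contains both endpoints, so this is the minimum enclosing circle.
Diameter = 2r = 2√(56.25) = 15.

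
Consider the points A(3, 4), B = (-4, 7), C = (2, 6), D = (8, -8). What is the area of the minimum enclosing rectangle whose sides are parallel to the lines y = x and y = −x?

In coordinates u = x + y, v = x − y the rectangle is axis-aligned; the map (x,y)→(u,v) scales areas by 2.
u-values: 7, 3, 8, 0; range = 8 − 0 = 8.
v-values: -1, -11, -4, 16; range = 16 − (-11) = 27.
Area = (8 × 27) / 2 = 108.

108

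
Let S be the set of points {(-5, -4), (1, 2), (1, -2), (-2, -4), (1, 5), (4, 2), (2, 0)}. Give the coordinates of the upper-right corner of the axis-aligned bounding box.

x-range [-5, 4], y-range [-4, 5].
The upper-right corner is (4, 5).

(4, 5)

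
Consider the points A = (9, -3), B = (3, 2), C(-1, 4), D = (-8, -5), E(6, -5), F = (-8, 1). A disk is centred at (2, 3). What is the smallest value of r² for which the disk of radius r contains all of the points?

The required radius is the distance from (2, 3) to the farthest point.
Squared distances: 85, 2, 10, 164, 80, 104.
Maximum is 164, attained at D.

164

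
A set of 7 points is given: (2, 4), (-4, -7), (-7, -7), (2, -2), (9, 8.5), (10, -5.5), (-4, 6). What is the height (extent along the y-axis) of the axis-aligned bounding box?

15.5

max y = 8.5, min y = -7, so height = 15.5.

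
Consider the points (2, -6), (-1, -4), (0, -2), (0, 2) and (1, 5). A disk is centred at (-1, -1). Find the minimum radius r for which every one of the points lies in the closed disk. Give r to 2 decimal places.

The required radius is the distance from (-1, -1) to the farthest point.
Squared distances: 34, 9, 2, 10, 40.
Maximum is 40, attained at (1, 5).
r = √40 ≈ 6.32.

6.32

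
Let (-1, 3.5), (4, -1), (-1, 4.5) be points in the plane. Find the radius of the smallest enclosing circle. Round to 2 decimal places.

Call the three points A, B, C in the order given.
Side lengths²: AB² = 45.25, AC² = 1, BC² = 55.25.
Since BC² = 55.25 ≥ 45.25 + 1 = 46.25, the angle opposite BC is not acute, so the smallest enclosing circle has BC as diameter.
Centre = midpoint of BC = (1.5, 1.75), r² = 55.25/4 = 13.8125.
r = √(13.8125) ≈ 3.72.

3.72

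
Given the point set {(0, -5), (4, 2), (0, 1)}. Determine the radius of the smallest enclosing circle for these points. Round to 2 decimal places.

4.03

Call the three points A, B, C in the order given.
Side lengths²: AB² = 65, AC² = 36, BC² = 17.
Since AB² = 65 ≥ 36 + 17 = 53, the angle opposite AB is not acute, so the smallest enclosing circle has AB as diameter.
Centre = midpoint of AB = (2, -1.5), r² = 65/4 = 16.25.
r = √(16.25) ≈ 4.03.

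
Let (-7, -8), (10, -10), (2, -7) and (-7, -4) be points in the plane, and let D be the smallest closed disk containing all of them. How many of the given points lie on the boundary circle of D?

2

The farthest pair is (10, -10)–(-7, -4) with squared distance 325. The circle on this segment as diameter has centre (1.5, -7) and r² = 325/4 = 81.25.
Check (-7, -8): distance² to centre = 73.25 ≤ 81.25, so it lies inside.
All remaining points lie in this disk, and no smaller disk contains both endpoints, so this is the minimum enclosing circle.
The points at distance exactly r from the centre are (10, -10), (-7, -4) — 2 points.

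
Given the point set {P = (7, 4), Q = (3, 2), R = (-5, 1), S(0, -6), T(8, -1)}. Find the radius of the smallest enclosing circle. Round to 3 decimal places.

6.584

The minimum enclosing circle is determined by three boundary points: P, R, T.
Their circumcentre is (65/42, 13/42) with r² = 38233/882.
The farthest remaining point S is at distance² 37225/882 ≤ 38233/882.
r = √(38233/882) ≈ 6.584.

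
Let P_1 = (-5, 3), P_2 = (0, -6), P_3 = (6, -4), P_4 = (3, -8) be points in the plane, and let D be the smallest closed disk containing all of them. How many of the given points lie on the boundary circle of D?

3

The minimum enclosing circle of a finite set is fixed by two of the points (as a diameter) or three (as a circumcircle).
The minimum enclosing circle is determined by three boundary points: P_1, P_3, P_4.
Their circumcentre is (-15/26, -57/26) with r² = 15725/338.
The farthest remaining point P_2 is at distance² 5013/338 ≤ 15725/338.
The points at distance exactly r from the centre are P_1, P_3, P_4 — 3 points.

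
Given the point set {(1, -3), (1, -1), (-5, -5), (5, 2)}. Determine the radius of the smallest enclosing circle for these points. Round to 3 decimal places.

6.103

A smallest enclosing disk is always determined by at most three of the input points on its boundary.
The farthest pair is (-5, -5)–(5, 2) with squared distance 149. The circle on this segment as diameter has centre (0, -1.5) and r² = 149/4 = 37.25.
Check (1, -3): distance² to centre = 3.25 ≤ 37.25, so it lies inside.
All remaining points lie in this disk, and no smaller disk contains both endpoints, so this is the minimum enclosing circle.
r = √(37.25) ≈ 6.103.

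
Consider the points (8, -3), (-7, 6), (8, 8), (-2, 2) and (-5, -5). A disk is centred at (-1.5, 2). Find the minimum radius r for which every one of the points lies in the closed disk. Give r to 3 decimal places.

11.236

The required radius is the distance from (-1.5, 2) to the farthest point.
Squared distances: 115.25, 46.25, 126.25, 0.25, 61.25.
Maximum is 126.25, attained at (8, 8).
r = √(126.25) ≈ 11.236.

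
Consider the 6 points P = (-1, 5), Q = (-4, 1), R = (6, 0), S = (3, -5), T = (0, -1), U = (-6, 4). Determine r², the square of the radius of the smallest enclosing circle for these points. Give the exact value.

The minimum enclosing circle of a finite set is fixed by two of the points (as a diameter) or three (as a circumcircle).
The minimum enclosing circle is determined by three boundary points: R, S, U.
Their circumcentre is (-0.5, 0.5) with r² = 42.5.
The farthest remaining point P is at distance² 20.5 ≤ 42.5.

42.5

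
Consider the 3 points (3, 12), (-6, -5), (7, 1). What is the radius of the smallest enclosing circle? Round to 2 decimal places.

Call the three points A, B, C in the order given.
Side lengths²: AB² = 370, AC² = 137, BC² = 205.
Since AB² = 370 ≥ 205 + 137 = 342, the angle opposite AB is not acute, so the smallest enclosing circle has AB as diameter.
Centre = midpoint of AB = (-1.5, 3.5), r² = 370/4 = 92.5.
r = √(92.5) ≈ 9.62.

9.62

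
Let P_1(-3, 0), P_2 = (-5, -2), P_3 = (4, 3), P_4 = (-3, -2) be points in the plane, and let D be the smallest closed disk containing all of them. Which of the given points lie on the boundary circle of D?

By Welzl's lemma the MEC is supported by two points (diametrically opposite) or three points (on a circumcircle).
The farthest pair is P_2–P_3 with squared distance 106. The circle on this segment as diameter has centre (-0.5, 0.5) and r² = 106/4 = 26.5.
Check P_1: distance² to centre = 6.5 ≤ 26.5, so it lies inside.
All remaining points lie in this disk, and no smaller disk contains both endpoints, so this is the minimum enclosing circle.
The points at distance exactly r from the centre are P_2, P_3 — 2 points.

P_2, P_3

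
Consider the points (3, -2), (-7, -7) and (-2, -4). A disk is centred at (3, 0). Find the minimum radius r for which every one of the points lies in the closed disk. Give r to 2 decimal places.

The required radius is the distance from (3, 0) to the farthest point.
Squared distances: 4, 149, 41.
Maximum is 149, attained at (-7, -7).
r = √149 ≈ 12.21.

12.21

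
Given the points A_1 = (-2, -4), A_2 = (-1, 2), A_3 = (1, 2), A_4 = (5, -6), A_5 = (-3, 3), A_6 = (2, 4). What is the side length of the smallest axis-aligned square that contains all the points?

10

The bounding box has width 8 and height 10.
An axis-aligned square enclosing the set must have side ≥ max(width, height).
So the minimum side is max(8, 10) = 10.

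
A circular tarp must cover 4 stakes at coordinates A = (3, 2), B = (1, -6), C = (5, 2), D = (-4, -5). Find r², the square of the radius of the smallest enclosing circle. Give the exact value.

32.5

The farthest pair is C–D with squared distance 130. The circle on this segment as diameter has centre (0.5, -1.5) and r² = 130/4 = 32.5.
Check A: distance² to centre = 18.5 ≤ 32.5, so it lies inside.
All remaining points lie in this disk, and no smaller disk contains both endpoints, so this is the minimum enclosing circle.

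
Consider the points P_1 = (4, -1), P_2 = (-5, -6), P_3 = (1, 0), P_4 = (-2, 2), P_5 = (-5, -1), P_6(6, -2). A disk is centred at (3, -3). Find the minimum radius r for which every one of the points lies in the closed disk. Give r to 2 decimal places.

The required radius is the distance from (3, -3) to the farthest point.
Squared distances: 5, 73, 13, 50, 68, 10.
Maximum is 73, attained at P_2.
r = √73 ≈ 8.54.

8.54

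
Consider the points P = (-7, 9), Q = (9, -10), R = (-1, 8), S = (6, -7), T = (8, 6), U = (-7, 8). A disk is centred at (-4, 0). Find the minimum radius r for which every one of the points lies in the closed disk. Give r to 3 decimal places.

16.401

The required radius is the distance from (-4, 0) to the farthest point.
Squared distances: 90, 269, 73, 149, 180, 73.
Maximum is 269, attained at Q.
r = √269 ≈ 16.401.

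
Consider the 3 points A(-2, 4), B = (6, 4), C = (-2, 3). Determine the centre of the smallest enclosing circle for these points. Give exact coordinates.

(2, 3.5)

Side lengths²: AB² = 64, AC² = 1, BC² = 65.
Since BC² = 65 ≥ 64 + 1 = 65, the angle opposite BC is not acute, so the smallest enclosing circle has BC as diameter.
Centre = midpoint of BC = (2, 3.5), r² = 65/4 = 16.25.
Centre = (2, 3.5).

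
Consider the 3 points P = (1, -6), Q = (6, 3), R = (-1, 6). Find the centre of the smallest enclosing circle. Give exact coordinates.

Side lengths²: PQ² = 106, PR² = 148, QR² = 58.
Since PR² = 148 < 106 + 58 = 164, the triangle is acute, so the smallest enclosing circle is the circumcircle.
Circumcentre = (8/13, 4/39), r² = 56869/1521.
Centre = (8/13, 4/39).

(8/13, 4/39)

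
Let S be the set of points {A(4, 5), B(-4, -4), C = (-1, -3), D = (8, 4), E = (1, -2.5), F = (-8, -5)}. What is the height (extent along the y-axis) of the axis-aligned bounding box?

10

max y = 5, min y = -5, so height = 10.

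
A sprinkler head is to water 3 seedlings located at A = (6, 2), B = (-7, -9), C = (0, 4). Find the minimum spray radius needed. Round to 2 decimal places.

8.51

Side lengths²: AB² = 290, AC² = 40, BC² = 218.
Since AB² = 290 ≥ 218 + 40 = 258, the angle opposite AB is not acute, so the smallest enclosing circle has AB as diameter.
Centre = midpoint of AB = (-0.5, -3.5), r² = 290/4 = 72.5.
r = √(72.5) ≈ 8.51.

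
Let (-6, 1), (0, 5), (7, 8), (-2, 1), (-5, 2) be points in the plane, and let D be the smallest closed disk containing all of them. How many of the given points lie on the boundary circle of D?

The farthest pair is (-6, 1)–(7, 8) with squared distance 218. The circle on this segment as diameter has centre (0.5, 4.5) and r² = 218/4 = 54.5.
Check (0, 5): distance² to centre = 0.5 ≤ 54.5, so it lies inside.
All remaining points lie in this disk, and no smaller disk contains both endpoints, so this is the minimum enclosing circle.
The points at distance exactly r from the centre are (-6, 1), (7, 8) — 2 points.

2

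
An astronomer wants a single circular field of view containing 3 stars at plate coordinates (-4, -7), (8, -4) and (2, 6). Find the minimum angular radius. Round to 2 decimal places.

Call the three points A, B, C in the order given.
Side lengths²: AB² = 153, AC² = 205, BC² = 136.
Since AC² = 205 < 153 + 136 = 289, the triangle is acute, so the smallest enclosing circle is the circumcircle.
Circumcentre = (45/46, -65/46), r² = 59245/1058.
r = √(59245/1058) ≈ 7.48.

7.48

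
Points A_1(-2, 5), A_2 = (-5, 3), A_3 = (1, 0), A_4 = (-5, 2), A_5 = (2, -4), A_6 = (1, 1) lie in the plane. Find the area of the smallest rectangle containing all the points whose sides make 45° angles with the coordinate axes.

In coordinates u = x + y, v = x − y the rectangle is axis-aligned; the map (x,y)→(u,v) scales areas by 2.
u-values: 3, -2, 1, -3, -2, 2; range = 3 − (-3) = 6.
v-values: -7, -8, 1, -7, 6, 0; range = 6 − (-8) = 14.
Area = (6 × 14) / 2 = 42.

42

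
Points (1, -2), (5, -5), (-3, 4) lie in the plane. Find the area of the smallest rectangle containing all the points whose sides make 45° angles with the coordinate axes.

In coordinates u = x + y, v = x − y the rectangle is axis-aligned; the map (x,y)→(u,v) scales areas by 2.
u-values: -1, 0, 1; range = 1 − (-1) = 2.
v-values: 3, 10, -7; range = 10 − (-7) = 17.
Area = (2 × 17) / 2 = 17.

17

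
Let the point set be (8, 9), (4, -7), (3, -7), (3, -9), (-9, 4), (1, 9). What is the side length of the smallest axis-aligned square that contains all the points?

The bounding box has width 17 and height 18.
An axis-aligned square enclosing the set must have side ≥ max(width, height).
So the minimum side is max(17, 18) = 18.

18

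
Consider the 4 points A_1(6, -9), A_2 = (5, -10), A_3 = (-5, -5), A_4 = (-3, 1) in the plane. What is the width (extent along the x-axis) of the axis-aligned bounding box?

max x = 6, min x = -5, so width = 11.

11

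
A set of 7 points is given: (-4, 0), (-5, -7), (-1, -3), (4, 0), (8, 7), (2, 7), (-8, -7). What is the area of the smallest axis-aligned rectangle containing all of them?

224

x ranges over [-8, 8], width 16.
y ranges over [-7, 7], height 14.
Area = 16 × 14 = 224.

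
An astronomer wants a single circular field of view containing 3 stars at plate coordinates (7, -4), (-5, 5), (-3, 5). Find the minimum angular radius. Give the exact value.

Call the three points A, B, C in the order given.
Side lengths²: AB² = 225, AC² = 181, BC² = 4.
Since AB² = 225 ≥ 181 + 4 = 185, the angle opposite AB is not acute, so the smallest enclosing circle has AB as diameter.
Centre = midpoint of AB = (1, 0.5), r² = 225/4 = 56.25.
r = √(56.25) = 7.5.

7.5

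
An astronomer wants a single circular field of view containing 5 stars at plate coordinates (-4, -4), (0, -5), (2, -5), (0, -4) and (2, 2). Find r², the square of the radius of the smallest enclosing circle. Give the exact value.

The minimum enclosing circle of a finite set is fixed by two of the points (as a diameter) or three (as a circumcircle).
The minimum enclosing circle is determined by three boundary points: (-4, -4), (2, -5), (2, 2).
Their circumcentre is (-0.5, -1.5) with r² = 18.5.
The farthest remaining point (0, -5) is at distance² 12.5 ≤ 18.5.

18.5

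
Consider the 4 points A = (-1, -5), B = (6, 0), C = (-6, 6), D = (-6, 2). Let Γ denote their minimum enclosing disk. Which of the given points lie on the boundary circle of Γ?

By Welzl's lemma the MEC is supported by two points (diametrically opposite) or three points (on a circumcircle).
The minimum enclosing circle is determined by three boundary points: A, B, C.
Their circumcentre is (-10/17, 31/17) with r² = 13505/289.
The farthest remaining point D is at distance² 8473/289 ≤ 13505/289.
The points at distance exactly r from the centre are A, B, C — 3 points.

A, B, C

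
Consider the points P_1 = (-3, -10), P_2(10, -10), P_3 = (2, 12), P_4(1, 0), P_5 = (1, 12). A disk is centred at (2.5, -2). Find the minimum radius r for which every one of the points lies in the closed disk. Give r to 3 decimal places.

The required radius is the distance from (2.5, -2) to the farthest point.
Squared distances: 94.25, 120.25, 196.25, 6.25, 198.25.
Maximum is 198.25, attained at P_5.
r = √(198.25) ≈ 14.080.

14.080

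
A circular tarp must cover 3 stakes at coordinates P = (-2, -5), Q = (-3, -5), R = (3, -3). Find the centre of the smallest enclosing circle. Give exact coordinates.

(0, -4)

Side lengths²: PQ² = 1, PR² = 29, QR² = 40.
Since QR² = 40 ≥ 29 + 1 = 30, the angle opposite QR is not acute, so the smallest enclosing circle has QR as diameter.
Centre = midpoint of QR = (0, -4), r² = 40/4 = 10.
Centre = (0, -4).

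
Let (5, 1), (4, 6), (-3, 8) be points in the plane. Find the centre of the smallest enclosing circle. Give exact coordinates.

(1, 4.5)

Call the three points A, B, C in the order given.
Side lengths²: AB² = 26, AC² = 113, BC² = 53.
Since AC² = 113 ≥ 53 + 26 = 79, the angle opposite AC is not acute, so the smallest enclosing circle has AC as diameter.
Centre = midpoint of AC = (1, 4.5), r² = 113/4 = 28.25.
Centre = (1, 4.5).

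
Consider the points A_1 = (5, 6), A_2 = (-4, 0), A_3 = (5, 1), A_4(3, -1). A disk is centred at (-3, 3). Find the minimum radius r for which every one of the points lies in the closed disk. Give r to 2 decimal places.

8.54

The required radius is the distance from (-3, 3) to the farthest point.
Squared distances: 73, 10, 68, 52.
Maximum is 73, attained at A_1.
r = √73 ≈ 8.54.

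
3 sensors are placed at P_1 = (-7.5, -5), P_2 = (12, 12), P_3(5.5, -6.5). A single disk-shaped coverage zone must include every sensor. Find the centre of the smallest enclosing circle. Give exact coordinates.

Side lengths²: P_1P_2² = 669.25, P_1P_3² = 171.25, P_2P_3² = 384.5.
Since P_1P_2² = 669.25 ≥ 384.5 + 171.25 = 555.75, the angle opposite P_1P_2 is not acute, so the smallest enclosing circle has P_1P_2 as diameter.
Centre = midpoint of P_1P_2 = (2.25, 3.5), r² = 669.25/4 = 167.3125.
Centre = (2.25, 3.5).

(2.25, 3.5)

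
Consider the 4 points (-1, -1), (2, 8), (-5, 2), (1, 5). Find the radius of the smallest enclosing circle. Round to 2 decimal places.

The minimum enclosing circle of a finite set is fixed by two of the points (as a diameter) or three (as a circumcircle).
The minimum enclosing circle is determined by three boundary points: (-1, -1), (2, 8), (-5, 2).
Their circumcentre is (-0.5, 23/6) with r² = 425/18.
The farthest remaining point (1, 5) is at distance² 65/18 ≤ 425/18.
r = √(425/18) ≈ 4.86.

4.86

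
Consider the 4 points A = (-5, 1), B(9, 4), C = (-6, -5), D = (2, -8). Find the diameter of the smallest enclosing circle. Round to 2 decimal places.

A smallest enclosing disk is always determined by at most three of the input points on its boundary.
The farthest pair is B–C with squared distance 306. The circle on this segment as diameter has centre (1.5, -0.5) and r² = 306/4 = 76.5.
Check A: distance² to centre = 44.5 ≤ 76.5, so it lies inside.
All remaining points lie in this disk, and no smaller disk contains both endpoints, so this is the minimum enclosing circle.
Diameter = 2r = 2√(76.5) ≈ 17.49.

17.49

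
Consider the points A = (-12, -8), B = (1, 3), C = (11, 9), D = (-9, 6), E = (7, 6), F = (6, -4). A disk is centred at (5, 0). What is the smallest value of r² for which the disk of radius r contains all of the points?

353

The required radius is the distance from (5, 0) to the farthest point.
Squared distances: 353, 25, 117, 232, 40, 17.
Maximum is 353, attained at A.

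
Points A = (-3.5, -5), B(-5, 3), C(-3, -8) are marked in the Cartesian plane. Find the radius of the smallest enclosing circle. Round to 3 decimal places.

Side lengths²: AB² = 66.25, AC² = 9.25, BC² = 125.
Since BC² = 125 ≥ 66.25 + 9.25 = 75.5, the angle opposite BC is not acute, so the smallest enclosing circle has BC as diameter.
Centre = midpoint of BC = (-4, -2.5), r² = 125/4 = 31.25.
r = √(31.25) ≈ 5.590.

5.590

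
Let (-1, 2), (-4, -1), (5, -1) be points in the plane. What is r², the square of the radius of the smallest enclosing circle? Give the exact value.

20.25

Call the three points A, B, C in the order given.
Side lengths²: AB² = 18, AC² = 45, BC² = 81.
Since BC² = 81 ≥ 45 + 18 = 63, the angle opposite BC is not acute, so the smallest enclosing circle has BC as diameter.
Centre = midpoint of BC = (0.5, -1), r² = 81/4 = 20.25.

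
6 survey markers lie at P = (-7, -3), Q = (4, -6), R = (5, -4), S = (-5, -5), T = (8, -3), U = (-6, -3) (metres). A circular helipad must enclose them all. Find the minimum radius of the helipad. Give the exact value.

By Welzl's lemma the MEC is supported by two points (diametrically opposite) or three points (on a circumcircle).
The farthest pair is P–T with squared distance 225. The circle on this segment as diameter has centre (0.5, -3) and r² = 225/4 = 56.25.
Check Q: distance² to centre = 21.25 ≤ 56.25, so it lies inside.
All remaining points lie in this disk, and no smaller disk contains both endpoints, so this is the minimum enclosing circle.
r = √(56.25) = 7.5.

7.5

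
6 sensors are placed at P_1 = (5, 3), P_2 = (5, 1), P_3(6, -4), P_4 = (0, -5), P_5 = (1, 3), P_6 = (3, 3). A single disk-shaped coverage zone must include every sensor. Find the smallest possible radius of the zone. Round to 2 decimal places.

4.72

By Welzl's lemma the MEC is supported by two points (diametrically opposite) or three points (on a circumcircle).
The farthest pair is P_1–P_4 with squared distance 89. The circle on this segment as diameter has centre (2.5, -1) and r² = 89/4 = 22.25.
Check P_2: distance² to centre = 10.25 ≤ 22.25, so it lies inside.
All remaining points lie in this disk, and no smaller disk contains both endpoints, so this is the minimum enclosing circle.
r = √(22.25) ≈ 4.72.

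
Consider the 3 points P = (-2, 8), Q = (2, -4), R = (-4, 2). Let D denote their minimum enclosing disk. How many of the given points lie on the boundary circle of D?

Side lengths²: PQ² = 160, PR² = 40, QR² = 72.
Since PQ² = 160 ≥ 72 + 40 = 112, the angle opposite PQ is not acute, so the smallest enclosing circle has PQ as diameter.
Centre = midpoint of PQ = (0, 2), r² = 160/4 = 40.
The points at distance exactly r from the centre are P, Q — 2 points.

2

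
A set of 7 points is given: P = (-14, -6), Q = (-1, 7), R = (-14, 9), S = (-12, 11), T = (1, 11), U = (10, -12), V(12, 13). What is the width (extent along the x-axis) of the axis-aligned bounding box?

26

max x = 12, min x = -14, so width = 26.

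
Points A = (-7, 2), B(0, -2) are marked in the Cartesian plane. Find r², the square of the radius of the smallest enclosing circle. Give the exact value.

The smallest circle enclosing two points has them as diameter endpoints.
Centre = midpoint = (-3.5, 0); r² = |AB|²/4 = 65/4 = 16.25.

16.25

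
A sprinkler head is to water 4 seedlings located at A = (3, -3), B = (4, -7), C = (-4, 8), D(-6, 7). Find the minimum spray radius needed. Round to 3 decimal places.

By Welzl's lemma the MEC is supported by two points (diametrically opposite) or three points (on a circumcircle).
The farthest pair is B–D with squared distance 296. The circle on this segment as diameter has centre (-1, 0) and r² = 296/4 = 74.
Check A: distance² to centre = 25 ≤ 74, so it lies inside.
All remaining points lie in this disk, and no smaller disk contains both endpoints, so this is the minimum enclosing circle.
r = √74 ≈ 8.602.

8.602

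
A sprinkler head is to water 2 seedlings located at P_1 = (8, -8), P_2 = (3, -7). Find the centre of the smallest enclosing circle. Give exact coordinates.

(5.5, -7.5)

The smallest circle enclosing two points has them as diameter endpoints.
Centre = midpoint = (5.5, -7.5); r² = |P_1P_2|²/4 = 26/4 = 6.5.
Centre = (5.5, -7.5).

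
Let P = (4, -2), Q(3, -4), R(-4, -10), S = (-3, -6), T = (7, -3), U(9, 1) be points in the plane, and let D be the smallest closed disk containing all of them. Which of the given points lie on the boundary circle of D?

A smallest enclosing disk is always determined by at most three of the input points on its boundary.
The farthest pair is R–U with squared distance 290. The circle on this segment as diameter has centre (2.5, -4.5) and r² = 290/4 = 72.5.
Check P: distance² to centre = 8.5 ≤ 72.5, so it lies inside.
All remaining points lie in this disk, and no smaller disk contains both endpoints, so this is the minimum enclosing circle.
The points at distance exactly r from the centre are R, U — 2 points.

R, U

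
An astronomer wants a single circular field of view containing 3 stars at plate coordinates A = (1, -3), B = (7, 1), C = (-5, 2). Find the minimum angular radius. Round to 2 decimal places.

Side lengths²: AB² = 52, AC² = 61, BC² = 145.
Since BC² = 145 ≥ 61 + 52 = 113, the angle opposite BC is not acute, so the smallest enclosing circle has BC as diameter.
Centre = midpoint of BC = (1, 1.5), r² = 145/4 = 36.25.
r = √(36.25) ≈ 6.02.

6.02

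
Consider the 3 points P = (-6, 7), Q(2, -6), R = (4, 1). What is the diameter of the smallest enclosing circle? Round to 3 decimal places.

15.264

Side lengths²: PQ² = 233, PR² = 136, QR² = 53.
Since PQ² = 233 ≥ 136 + 53 = 189, the angle opposite PQ is not acute, so the smallest enclosing circle has PQ as diameter.
Centre = midpoint of PQ = (-2, 0.5), r² = 233/4 = 58.25.
Diameter = 2r = 2√(58.25) ≈ 15.264.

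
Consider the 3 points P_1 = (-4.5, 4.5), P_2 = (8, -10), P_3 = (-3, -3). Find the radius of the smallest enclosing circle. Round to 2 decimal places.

9.57

Side lengths²: P_1P_2² = 366.5, P_1P_3² = 58.5, P_2P_3² = 170.
Since P_1P_2² = 366.5 ≥ 170 + 58.5 = 228.5, the angle opposite P_1P_2 is not acute, so the smallest enclosing circle has P_1P_2 as diameter.
Centre = midpoint of P_1P_2 = (1.75, -2.75), r² = 366.5/4 = 91.625.
r = √(91.625) ≈ 9.57.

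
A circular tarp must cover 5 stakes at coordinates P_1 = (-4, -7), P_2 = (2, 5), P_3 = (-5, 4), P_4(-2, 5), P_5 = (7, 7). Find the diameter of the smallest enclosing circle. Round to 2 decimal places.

17.80

The farthest pair is P_1–P_5 with squared distance 317. The circle on this segment as diameter has centre (1.5, 0) and r² = 317/4 = 79.25.
Check P_2: distance² to centre = 25.25 ≤ 79.25, so it lies inside.
All remaining points lie in this disk, and no smaller disk contains both endpoints, so this is the minimum enclosing circle.
Diameter = 2r = 2√(79.25) ≈ 17.80.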